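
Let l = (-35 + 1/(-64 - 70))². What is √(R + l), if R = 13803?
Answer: √269852149/134 ≈ 122.59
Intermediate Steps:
l = 22005481/17956 (l = (-35 + 1/(-134))² = (-35 - 1/134)² = (-4691/134)² = 22005481/17956 ≈ 1225.5)
√(R + l) = √(13803 + 22005481/17956) = √(269852149/17956) = √269852149/134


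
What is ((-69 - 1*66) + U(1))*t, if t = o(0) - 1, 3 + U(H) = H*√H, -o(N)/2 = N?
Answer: 137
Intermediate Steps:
o(N) = -2*N
U(H) = -3 + H^(3/2) (U(H) = -3 + H*√H = -3 + H^(3/2))
t = -1 (t = -2*0 - 1 = 0 - 1 = -1)
((-69 - 1*66) + U(1))*t = ((-69 - 1*66) + (-3 + 1^(3/2)))*(-1) = ((-69 - 66) + (-3 + 1))*(-1) = (-135 - 2)*(-1) = -137*(-1) = 137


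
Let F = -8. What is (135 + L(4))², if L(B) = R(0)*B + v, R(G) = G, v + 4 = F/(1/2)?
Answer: 13225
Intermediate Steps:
v = -20 (v = -4 - 8/(1/2) = -4 - 8/½ = -4 - 8*2 = -4 - 16 = -20)
L(B) = -20 (L(B) = 0*B - 20 = 0 - 20 = -20)
(135 + L(4))² = (135 - 20)² = 115² = 13225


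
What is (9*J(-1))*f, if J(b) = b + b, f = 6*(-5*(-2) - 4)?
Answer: -648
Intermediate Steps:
f = 36 (f = 6*(10 - 4) = 6*6 = 36)
J(b) = 2*b
(9*J(-1))*f = (9*(2*(-1)))*36 = (9*(-2))*36 = -18*36 = -648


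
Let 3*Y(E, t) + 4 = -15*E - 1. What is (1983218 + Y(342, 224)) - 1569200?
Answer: 1236919/3 ≈ 4.1231e+5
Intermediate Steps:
Y(E, t) = -5/3 - 5*E (Y(E, t) = -4/3 + (-15*E - 1)/3 = -4/3 + (-1 - 15*E)/3 = -4/3 + (-1/3 - 5*E) = -5/3 - 5*E)
(1983218 + Y(342, 224)) - 1569200 = (1983218 + (-5/3 - 5*342)) - 1569200 = (1983218 + (-5/3 - 1710)) - 1569200 = (1983218 - 5135/3) - 1569200 = 5944519/3 - 1569200 = 1236919/3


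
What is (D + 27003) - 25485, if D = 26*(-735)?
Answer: -17592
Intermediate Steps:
D = -19110
(D + 27003) - 25485 = (-19110 + 27003) - 25485 = 7893 - 25485 = -17592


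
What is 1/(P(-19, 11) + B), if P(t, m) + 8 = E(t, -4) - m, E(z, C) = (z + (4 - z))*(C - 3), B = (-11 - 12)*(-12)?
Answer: 1/229 ≈ 0.0043668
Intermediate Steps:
B = 276 (B = -23*(-12) = 276)
E(z, C) = -12 + 4*C (E(z, C) = 4*(-3 + C) = -12 + 4*C)
P(t, m) = -36 - m (P(t, m) = -8 + ((-12 + 4*(-4)) - m) = -8 + ((-12 - 16) - m) = -8 + (-28 - m) = -36 - m)
1/(P(-19, 11) + B) = 1/((-36 - 1*11) + 276) = 1/((-36 - 11) + 276) = 1/(-47 + 276) = 1/229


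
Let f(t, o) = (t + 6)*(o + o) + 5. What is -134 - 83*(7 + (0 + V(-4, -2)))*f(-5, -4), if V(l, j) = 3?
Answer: 2356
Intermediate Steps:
f(t, o) = 5 + 2*o*(6 + t) (f(t, o) = (6 + t)*(2*o) + 5 = 2*o*(6 + t) + 5 = 5 + 2*o*(6 + t))
-134 - 83*(7 + (0 + V(-4, -2)))*f(-5, -4) = -134 - 83*(7 + (0 + 3))*(5 + 12*(-4) + 2*(-4)*(-5)) = -134 - 83*(7 + 3)*(5 - 48 + 40) = -134 - 830*(-3) = -134 - 83*(-30) = -134 + 2490 = 2356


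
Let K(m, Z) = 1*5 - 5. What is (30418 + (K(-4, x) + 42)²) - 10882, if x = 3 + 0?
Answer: 21300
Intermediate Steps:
x = 3
K(m, Z) = 0 (K(m, Z) = 5 - 5 = 0)
(30418 + (K(-4, x) + 42)²) - 10882 = (30418 + (0 + 42)²) - 10882 = (30418 + 42²) - 10882 = (30418 + 1764) - 10882 = 32182 - 10882 = 21300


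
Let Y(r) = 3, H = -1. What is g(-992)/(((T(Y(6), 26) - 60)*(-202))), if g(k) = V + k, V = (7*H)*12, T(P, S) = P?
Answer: -538/5757 ≈ -0.093451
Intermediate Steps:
V = -84 (V = (7*(-1))*12 = -7*12 = -84)
g(k) = -84 + k
g(-992)/(((T(Y(6), 26) - 60)*(-202))) = (-84 - 992)/(((3 - 60)*(-202))) = -1076/((-57*(-202))) = -1076/11514 = -1076*1/11514 = -538/5757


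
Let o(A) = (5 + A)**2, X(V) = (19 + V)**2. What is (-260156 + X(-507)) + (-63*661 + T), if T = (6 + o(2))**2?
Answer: -60630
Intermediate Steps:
T = 3025 (T = (6 + (5 + 2)**2)**2 = (6 + 7**2)**2 = (6 + 49)**2 = 55**2 = 3025)
(-260156 + X(-507)) + (-63*661 + T) = (-260156 + (19 - 507)**2) + (-63*661 + 3025) = (-260156 + (-488)**2) + (-41643 + 3025) = (-260156 + 238144) - 38618 = -22012 - 38618 = -60630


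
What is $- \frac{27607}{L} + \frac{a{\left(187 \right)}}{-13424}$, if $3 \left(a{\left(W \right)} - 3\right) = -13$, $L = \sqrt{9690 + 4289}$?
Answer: $\frac{1}{10068} - \frac{27607 \sqrt{13979}}{13979} \approx -233.5$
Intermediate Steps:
$L = \sqrt{13979} \approx 118.23$
$a{\left(W \right)} = - \frac{4}{3}$ ($a{\left(W \right)} = 3 + \frac{1}{3} \left(-13\right) = 3 - \frac{13}{3} = - \frac{4}{3}$)
$- \frac{27607}{L} + \frac{a{\left(187 \right)}}{-13424} = - \frac{27607}{\sqrt{13979}} - \frac{4}{3 \left(-13424\right)} = - 27607 \frac{\sqrt{13979}}{13979} - - \frac{1}{10068} = - \frac{27607 \sqrt{13979}}{13979} + \frac{1}{10068} = \frac{1}{10068} - \frac{27607 \sqrt{13979}}{13979}$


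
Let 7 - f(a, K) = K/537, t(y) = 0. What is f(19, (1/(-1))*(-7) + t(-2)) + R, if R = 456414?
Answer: 245098070/537 ≈ 4.5642e+5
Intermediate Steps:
f(a, K) = 7 - K/537
f(19, (1/(-1))*(-7) + t(-2)) + R = (7 - ((1/(-1))*(-7) + 0)/537) + 456414 = (7 - ((1*(-1))*(-7) + 0)/537) + 456414 = (7 - (-1*(-7) + 0)/537) + 456414 = (7 - (7 + 0)/537) + 456414 = (7 - 1/537*7) + 456414 = (7 - 7/537) + 456414 = 3752/537 + 456414 = 245098070/537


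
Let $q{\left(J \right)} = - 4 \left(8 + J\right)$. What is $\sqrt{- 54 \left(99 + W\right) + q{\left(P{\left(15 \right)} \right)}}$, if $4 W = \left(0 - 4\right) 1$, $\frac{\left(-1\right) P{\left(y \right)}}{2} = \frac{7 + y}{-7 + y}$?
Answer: $i \sqrt{5302} \approx 72.815 i$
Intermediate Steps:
$P{\left(y \right)} = - \frac{2 \left(7 + y\right)}{-7 + y}$ ($P{\left(y \right)} = - 2 \frac{7 + y}{-7 + y} = - \frac{2 \left(7 + y\right)}{-7 + y}$)
$q{\left(J \right)} = -32 - 4 J$
$W = -1$ ($W = \frac{\left(0 - 4\right) 1}{4} = \frac{\left(-4\right) 1}{4} = \frac{1}{4} \left(-4\right) = -1$)
$\sqrt{- 54 \left(99 + W\right) + q{\left(P{\left(15 \right)} \right)}} = \sqrt{- 54 \left(99 - 1\right) - \left(32 + 4 \frac{2 \left(-7 - 15\right)}{-7 + 15}\right)} = \sqrt{\left(-54\right) 98 - \left(32 + 4 \frac{2 \left(-7 - 15\right)}{8}\right)} = \sqrt{-5292 - \left(32 + 4 \cdot 2 \cdot \frac{1}{8} \left(-22\right)\right)} = \sqrt{-5292 - 10} = \sqrt{-5302} = i \sqrt{5302}$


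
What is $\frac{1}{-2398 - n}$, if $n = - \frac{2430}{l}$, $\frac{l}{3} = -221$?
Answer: $- \frac{221}{530768} \approx -0.00041638$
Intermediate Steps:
$l = -663$ ($l = 3 \left(-221\right) = -663$)
$n = \frac{810}{221}$ ($n = - \frac{2430}{-663} = \left(-2430\right) \left(- \frac{1}{663}\right) = \frac{810}{221} \approx 3.6652$)
$\frac{1}{-2398 - n} = \frac{1}{-2398 - \frac{810}{221}} = \frac{1}{- \frac{530768}{221}} = - \frac{221}{530768}$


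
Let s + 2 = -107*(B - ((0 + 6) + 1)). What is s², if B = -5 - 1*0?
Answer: 1643524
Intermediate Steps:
B = -5 (B = -5 + 0 = -5)
s = 1282 (s = -2 - 107*(-5 - ((0 + 6) + 1)) = -2 - 107*(-5 - (6 + 1)) = -2 - 107*(-5 - 1*7) = -2 - 107*(-5 - 7) = -2 - 107*(-12) = -2 + 1284 = 1282)
s² = 1282² = 1643524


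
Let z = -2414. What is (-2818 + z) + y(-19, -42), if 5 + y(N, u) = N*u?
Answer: -4439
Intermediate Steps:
y(N, u) = -5 + N*u
(-2818 + z) + y(-19, -42) = (-2818 - 2414) + (-5 - 19*(-42)) = -5232 + (-5 + 798) = -5232 + 793 = -4439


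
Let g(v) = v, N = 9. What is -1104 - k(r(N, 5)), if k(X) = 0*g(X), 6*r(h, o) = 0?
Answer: -1104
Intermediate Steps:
r(h, o) = 0 (r(h, o) = (⅙)*0 = 0)
k(X) = 0 (k(X) = 0*X = 0)
-1104 - k(r(N, 5)) = -1104 - 1*0 = -1104 + 0 = -1104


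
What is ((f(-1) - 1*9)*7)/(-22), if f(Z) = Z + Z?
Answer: 7/2 ≈ 3.5000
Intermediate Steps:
f(Z) = 2*Z
((f(-1) - 1*9)*7)/(-22) = ((2*(-1) - 1*9)*7)/(-22) = ((-2 - 9)*7)*(-1/22) = -11*7*(-1/22) = -77*(-1/22) = 7/2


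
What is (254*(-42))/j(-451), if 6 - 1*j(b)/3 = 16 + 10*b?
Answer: -889/1125 ≈ -0.79022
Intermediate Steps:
j(b) = -30 - 30*b (j(b) = 18 - 3*(16 + 10*b) = 18 + (-48 - 30*b) = -30 - 30*b)
(254*(-42))/j(-451) = (254*(-42))/(-30 - 30*(-451)) = -10668/(-30 + 13530) = -10668/13500 = -10668*1/13500 = -889/1125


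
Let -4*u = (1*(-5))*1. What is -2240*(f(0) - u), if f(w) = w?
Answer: 2800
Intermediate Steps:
u = 5/4 (u = -1*(-5)/4 = -(-5)/4 = -¼*(-5) = 5/4 ≈ 1.2500)
-2240*(f(0) - u) = -2240*(0 - 1*5/4) = -2240*(0 - 5/4) = -2240*(-5/4) = 2800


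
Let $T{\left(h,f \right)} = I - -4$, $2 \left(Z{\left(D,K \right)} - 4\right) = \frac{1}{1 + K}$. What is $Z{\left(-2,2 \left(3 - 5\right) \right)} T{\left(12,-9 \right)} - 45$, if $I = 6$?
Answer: $- \frac{20}{3} \approx -6.6667$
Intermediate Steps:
$Z{\left(D,K \right)} = 4 + \frac{1}{2 \left(1 + K\right)}$
$T{\left(h,f \right)} = 10$ ($T{\left(h,f \right)} = 6 - -4 = 6 + 4 = 10$)
$Z{\left(-2,2 \left(3 - 5\right) \right)} T{\left(12,-9 \right)} - 45 = \frac{9 + 8 \cdot 2 \left(3 - 5\right)}{2 \left(1 + 2 \left(3 - 5\right)\right)} 10 - 45 = \frac{9 + 8 \cdot 2 \left(-2\right)}{2 \left(1 + 2 \left(-2\right)\right)} 10 - 45 = \frac{9 + 8 \left(-4\right)}{2 \left(1 - 4\right)} 10 - 45 = \frac{9 - 32}{2 \left(-3\right)} 10 - 45 = \frac{1}{2} \left(- \frac{1}{3}\right) \left(-23\right) 10 - 45 = \frac{23}{6} \cdot 10 - 45 = \frac{115}{3} - 45 = - \frac{20}{3}$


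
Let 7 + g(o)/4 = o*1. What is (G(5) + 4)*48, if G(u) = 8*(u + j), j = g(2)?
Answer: -5568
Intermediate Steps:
g(o) = -28 + 4*o (g(o) = -28 + 4*(o*1) = -28 + 4*o)
j = -20 (j = -28 + 4*2 = -28 + 8 = -20)
G(u) = -160 + 8*u (G(u) = 8*(u - 20) = 8*(-20 + u) = -160 + 8*u)
(G(5) + 4)*48 = ((-160 + 8*5) + 4)*48 = ((-160 + 40) + 4)*48 = (-120 + 4)*48 = -116*48 = -5568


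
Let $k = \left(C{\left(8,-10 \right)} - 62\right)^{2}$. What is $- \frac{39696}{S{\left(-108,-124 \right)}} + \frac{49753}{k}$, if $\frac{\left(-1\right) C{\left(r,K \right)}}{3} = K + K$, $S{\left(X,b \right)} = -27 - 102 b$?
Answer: $\frac{209257943}{16828} \approx 12435.0$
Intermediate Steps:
$S{\left(X,b \right)} = -27 - 102 b$
$C{\left(r,K \right)} = - 6 K$ ($C{\left(r,K \right)} = - 3 \left(K + K\right) = - 3 \cdot 2 K = - 6 K$)
$k = 4$ ($k = \left(\left(-6\right) \left(-10\right) - 62\right)^{2} = \left(60 - 62\right)^{2} = \left(-2\right)^{2} = 4$)
$- \frac{39696}{S{\left(-108,-124 \right)}} + \frac{49753}{k} = - \frac{39696}{-27 - -12648} + \frac{49753}{4} = - \frac{39696}{-27 + 12648} + 49753 \cdot \frac{1}{4} = - \frac{39696}{12621} + \frac{49753}{4} = \left(-39696\right) \frac{1}{12621} + \frac{49753}{4} = - \frac{13232}{4207} + \frac{49753}{4} = \frac{209257943}{16828}$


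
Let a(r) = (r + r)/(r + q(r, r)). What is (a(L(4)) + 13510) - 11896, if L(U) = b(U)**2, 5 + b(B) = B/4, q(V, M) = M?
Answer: 1615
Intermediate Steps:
b(B) = -5 + B/4
L(U) = (-5 + U/4)**2
a(r) = 1 (a(r) = (r + r)/(r + r) = (2*r)/((2*r)) = (2*r)*(1/(2*r)) = 1)
(a(L(4)) + 13510) - 11896 = (1 + 13510) - 11896 = 13511 - 11896 = 1615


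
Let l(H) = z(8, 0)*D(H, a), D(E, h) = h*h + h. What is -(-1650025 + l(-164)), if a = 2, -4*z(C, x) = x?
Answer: 1650025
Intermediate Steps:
z(C, x) = -x/4
D(E, h) = h + h² (D(E, h) = h² + h = h + h²)
l(H) = 0 (l(H) = (-¼*0)*(2*(1 + 2)) = 0*(2*3) = 0*6 = 0)
-(-1650025 + l(-164)) = -(-1650025 + 0) = -1*(-1650025) = 1650025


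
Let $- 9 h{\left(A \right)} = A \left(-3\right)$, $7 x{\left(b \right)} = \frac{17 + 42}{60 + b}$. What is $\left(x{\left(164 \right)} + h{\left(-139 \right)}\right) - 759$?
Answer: $- \frac{3788111}{4704} \approx -805.3$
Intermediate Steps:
$x{\left(b \right)} = \frac{59}{7 \left(60 + b\right)}$ ($x{\left(b \right)} = \frac{\left(17 + 42\right) \frac{1}{60 + b}}{7} = \frac{59 \frac{1}{60 + b}}{7} = \frac{59}{7 \left(60 + b\right)}$)
$h{\left(A \right)} = \frac{A}{3}$ ($h{\left(A \right)} = - \frac{A \left(-3\right)}{9} = - \frac{\left(-3\right) A}{9} = \frac{A}{3}$)
$\left(x{\left(164 \right)} + h{\left(-139 \right)}\right) - 759 = \left(\frac{59}{7 \left(60 + 164\right)} + \frac{1}{3} \left(-139\right)\right) - 759 = \left(\frac{59}{7 \cdot 224} - \frac{139}{3}\right) - 759 = \left(\frac{59}{7} \cdot \frac{1}{224} - \frac{139}{3}\right) - 759 = \left(\frac{59}{1568} - \frac{139}{3}\right) - 759 = - \frac{217775}{4704} - 759 = - \frac{3788111}{4704}$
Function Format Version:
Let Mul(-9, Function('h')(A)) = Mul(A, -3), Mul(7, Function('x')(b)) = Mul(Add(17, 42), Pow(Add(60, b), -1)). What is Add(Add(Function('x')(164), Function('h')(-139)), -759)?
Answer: Rational(-3788111, 4704) ≈ -805.30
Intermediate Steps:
Function('x')(b) = Mul(Rational(59, 7), Pow(Add(60, b), -1)) (Function('x')(b) = Mul(Rational(1, 7), Mul(Add(17, 42), Pow(Add(60, b), -1))) = Mul(Rational(1, 7), Mul(59, Pow(Add(60, b), -1))) = Mul(Rational(59, 7), Pow(Add(60, b), -1)))
Function('h')(A) = Mul(Rational(1, 3), A) (Function('h')(A) = Mul(Rational(-1, 9), Mul(A, -3)) = Mul(Rational(-1, 9), Mul(-3, A)) = Mul(Rational(1, 3), A))
Add(Add(Function('x')(164), Function('h')(-139)), -759) = Add(Add(Mul(Rational(59, 7), Pow(Add(60, 164), -1)), Mul(Rational(1, 3), -139)), -759) = Add(Add(Mul(Rational(59, 7), Pow(224, -1)), Rational(-139, 3)), -759) = Add(Add(Mul(Rational(59, 7), Rational(1, 224)), Rational(-139, 3)), -759) = Add(Add(Rational(59, 1568), Rational(-139, 3)), -759) = Add(Rational(-217775, 4704), -759) = Rational(-3788111, 4704)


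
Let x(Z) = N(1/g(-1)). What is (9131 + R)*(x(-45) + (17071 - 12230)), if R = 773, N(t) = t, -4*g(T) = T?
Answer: 47984880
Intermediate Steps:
g(T) = -T/4
x(Z) = 4 (x(Z) = 1/(-¼*(-1)) = 1/(¼) = 4)
(9131 + R)*(x(-45) + (17071 - 12230)) = (9131 + 773)*(4 + (17071 - 12230)) = 9904*(4 + 4841) = 9904*4845 = 47984880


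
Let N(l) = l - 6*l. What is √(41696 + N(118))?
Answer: √41106 ≈ 202.75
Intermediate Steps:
N(l) = -5*l
√(41696 + N(118)) = √(41696 - 5*118) = √(41696 - 590) = √41106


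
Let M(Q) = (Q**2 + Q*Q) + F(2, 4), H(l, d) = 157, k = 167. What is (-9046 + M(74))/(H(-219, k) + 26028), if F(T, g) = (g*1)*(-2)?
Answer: 1898/26185 ≈ 0.072484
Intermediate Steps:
F(T, g) = -2*g (F(T, g) = g*(-2) = -2*g)
M(Q) = -8 + 2*Q**2 (M(Q) = (Q**2 + Q*Q) - 2*4 = (Q**2 + Q**2) - 8 = 2*Q**2 - 8 = -8 + 2*Q**2)
(-9046 + M(74))/(H(-219, k) + 26028) = (-9046 + (-8 + 2*74**2))/(157 + 26028) = (-9046 + (-8 + 2*5476))/26185 = (-9046 + (-8 + 10952))*(1/26185) = (-9046 + 10944)*(1/26185) = 1898*(1/26185) = 1898/26185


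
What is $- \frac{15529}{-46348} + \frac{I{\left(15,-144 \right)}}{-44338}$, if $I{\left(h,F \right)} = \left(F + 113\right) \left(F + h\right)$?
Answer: $\frac{251589575}{1027488812} \approx 0.24486$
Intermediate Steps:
$I{\left(h,F \right)} = \left(113 + F\right) \left(F + h\right)$
$- \frac{15529}{-46348} + \frac{I{\left(15,-144 \right)}}{-44338} = - \frac{15529}{-46348} + \frac{\left(-144\right)^{2} + 113 \left(-144\right) + 113 \cdot 15 - 2160}{-44338} = \left(-15529\right) \left(- \frac{1}{46348}\right) + \left(20736 - 16272 + 1695 - 2160\right) \left(- \frac{1}{44338}\right) = \frac{15529}{46348} + 3999 \left(- \frac{1}{44338}\right) = \frac{15529}{46348} - \frac{3999}{44338} = \frac{251589575}{1027488812}$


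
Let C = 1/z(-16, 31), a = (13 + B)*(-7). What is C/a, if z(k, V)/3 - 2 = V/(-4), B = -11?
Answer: 2/483 ≈ 0.0041408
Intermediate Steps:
z(k, V) = 6 - 3*V/4 (z(k, V) = 6 + 3*(V/(-4)) = 6 + 3*(V*(-¼)) = 6 + 3*(-V/4) = 6 - 3*V/4)
a = -14 (a = (13 - 11)*(-7) = 2*(-7) = -14)
C = -4/69 (C = 1/(6 - ¾*31) = 1/(6 - 93/4) = 1/(-69/4) = -4/69 ≈ -0.057971)
C/a = -4/69/(-14) = -4/69*(-1/14) = 2/483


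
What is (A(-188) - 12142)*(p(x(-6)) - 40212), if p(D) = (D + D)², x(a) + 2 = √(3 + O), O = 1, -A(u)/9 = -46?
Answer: 471606336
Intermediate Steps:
A(u) = 414 (A(u) = -9*(-46) = 414)
x(a) = 0 (x(a) = -2 + √(3 + 1) = -2 + √4 = -2 + 2 = 0)
p(D) = 4*D² (p(D) = (2*D)² = 4*D²)
(A(-188) - 12142)*(p(x(-6)) - 40212) = (414 - 12142)*(4*0² - 40212) = -11728*(4*0 - 40212) = -11728*(0 - 40212) = -11728*(-40212) = 471606336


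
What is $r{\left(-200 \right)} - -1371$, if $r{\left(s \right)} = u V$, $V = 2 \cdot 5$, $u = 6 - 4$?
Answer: $1391$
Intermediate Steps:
$u = 2$
$V = 10$
$r{\left(s \right)} = 20$ ($r{\left(s \right)} = 2 \cdot 10 = 20$)
$r{\left(-200 \right)} - -1371 = 20 - -1371 = 20 + 1371 = 1391$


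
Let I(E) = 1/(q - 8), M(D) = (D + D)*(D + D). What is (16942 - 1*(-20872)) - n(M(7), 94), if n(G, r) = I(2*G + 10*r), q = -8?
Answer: 605025/16 ≈ 37814.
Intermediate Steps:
M(D) = 4*D**2 (M(D) = (2*D)*(2*D) = 4*D**2)
I(E) = -1/16 (I(E) = 1/(-8 - 8) = 1/(-16) = -1/16)
n(G, r) = -1/16
(16942 - 1*(-20872)) - n(M(7), 94) = (16942 - 1*(-20872)) - 1*(-1/16) = (16942 + 20872) + 1/16 = 37814 + 1/16 = 605025/16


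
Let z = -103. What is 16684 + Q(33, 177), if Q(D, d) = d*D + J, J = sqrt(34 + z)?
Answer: 22525 + I*sqrt(69) ≈ 22525.0 + 8.3066*I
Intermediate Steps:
J = I*sqrt(69) (J = sqrt(34 - 103) = sqrt(-69) = I*sqrt(69) ≈ 8.3066*I)
Q(D, d) = I*sqrt(69) + D*d (Q(D, d) = d*D + I*sqrt(69) = D*d + I*sqrt(69) = I*sqrt(69) + D*d)
16684 + Q(33, 177) = 16684 + (I*sqrt(69) + 33*177) = 16684 + (I*sqrt(69) + 5841) = 16684 + (5841 + I*sqrt(69)) = 22525 + I*sqrt(69)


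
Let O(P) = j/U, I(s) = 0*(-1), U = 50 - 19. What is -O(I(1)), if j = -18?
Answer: 18/31 ≈ 0.58065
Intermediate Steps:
U = 31
I(s) = 0
O(P) = -18/31
-O(I(1)) = -1*(-18/31) = 18/31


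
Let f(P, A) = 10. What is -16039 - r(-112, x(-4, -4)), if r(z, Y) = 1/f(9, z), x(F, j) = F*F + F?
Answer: -160391/10 ≈ -16039.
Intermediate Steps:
x(F, j) = F + F² (x(F, j) = F² + F = F + F²)
r(z, Y) = ⅒ (r(z, Y) = 1/10 = ⅒)
-16039 - r(-112, x(-4, -4)) = -16039 - 1*⅒ = -16039 - ⅒ = -160391/10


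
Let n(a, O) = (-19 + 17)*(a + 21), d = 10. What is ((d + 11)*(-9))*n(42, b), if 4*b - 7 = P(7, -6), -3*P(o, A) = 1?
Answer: 23814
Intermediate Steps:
P(o, A) = -⅓ (P(o, A) = -⅓*1 = -⅓)
b = 5/3 (b = 7/4 + (¼)*(-⅓) = 7/4 - 1/12 = 5/3 ≈ 1.6667)
n(a, O) = -42 - 2*a (n(a, O) = -2*(21 + a) = -42 - 2*a)
((d + 11)*(-9))*n(42, b) = ((10 + 11)*(-9))*(-42 - 2*42) = (21*(-9))*(-42 - 84) = -189*(-126) = 23814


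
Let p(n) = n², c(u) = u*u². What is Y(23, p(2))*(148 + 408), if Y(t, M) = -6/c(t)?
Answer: -3336/12167 ≈ -0.27418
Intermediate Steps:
c(u) = u³
Y(t, M) = -6/t³
Y(23, p(2))*(148 + 408) = (-6/23³)*(148 + 408) = -6*1/12167*556 = -6/12167*556 = -3336/12167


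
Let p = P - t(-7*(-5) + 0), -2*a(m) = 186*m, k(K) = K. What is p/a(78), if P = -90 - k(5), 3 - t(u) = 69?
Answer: 29/7254 ≈ 0.0039978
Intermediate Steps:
t(u) = -66 (t(u) = 3 - 1*69 = 3 - 69 = -66)
a(m) = -93*m
P = -95 (P = -90 - 1*5 = -90 - 5 = -95)
p = -29 (p = -95 - 1*(-66) = -95 + 66 = -29)
p/a(78) = -29/((-93*78)) = -29/(-7254) = -29*(-1/7254) = 29/7254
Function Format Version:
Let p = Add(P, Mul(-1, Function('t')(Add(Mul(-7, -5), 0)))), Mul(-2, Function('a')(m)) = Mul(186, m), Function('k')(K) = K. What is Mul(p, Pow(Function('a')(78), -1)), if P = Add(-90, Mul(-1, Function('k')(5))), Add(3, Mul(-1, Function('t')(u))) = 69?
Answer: Rational(29, 7254) ≈ 0.0039978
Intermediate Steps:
Function('t')(u) = -66 (Function('t')(u) = Add(3, Mul(-1, 69)) = Add(3, -69) = -66)
Function('a')(m) = Mul(-93, m) (Function('a')(m) = Mul(Rational(-1, 2), Mul(186, m)) = Mul(-93, m))
P = -95 (P = Add(-90, Mul(-1, 5)) = Add(-90, -5) = -95)
p = -29 (p = Add(-95, Mul(-1, -66)) = Add(-95, 66) = -29)
Mul(p, Pow(Function('a')(78), -1)) = Mul(-29, Pow(Mul(-93, 78), -1)) = Mul(-29, Pow(-7254, -1)) = Mul(-29, Rational(-1, 7254)) = Rational(29, 7254)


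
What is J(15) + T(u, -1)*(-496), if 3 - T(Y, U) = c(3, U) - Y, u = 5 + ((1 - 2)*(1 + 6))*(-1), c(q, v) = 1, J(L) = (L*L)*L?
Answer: -3569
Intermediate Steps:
J(L) = L³ (J(L) = L²*L = L³)
u = 12 (u = 5 - 1*7*(-1) = 5 - 7*(-1) = 5 + 7 = 12)
T(Y, U) = 2 + Y (T(Y, U) = 3 - (1 - Y) = 3 + (-1 + Y) = 2 + Y)
J(15) + T(u, -1)*(-496) = 15³ + (2 + 12)*(-496) = 3375 + 14*(-496) = 3375 - 6944 = -3569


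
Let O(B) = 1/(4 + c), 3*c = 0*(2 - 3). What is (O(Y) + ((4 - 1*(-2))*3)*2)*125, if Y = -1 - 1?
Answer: 18125/4 ≈ 4531.3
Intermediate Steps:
c = 0 (c = (0*(2 - 3))/3 = (0*(-1))/3 = (⅓)*0 = 0)
Y = -2
O(B) = ¼ (O(B) = 1/(4 + 0) = 1/4 = ¼)
(O(Y) + ((4 - 1*(-2))*3)*2)*125 = (¼ + ((4 - 1*(-2))*3)*2)*125 = (¼ + ((4 + 2)*3)*2)*125 = (¼ + (6*3)*2)*125 = (¼ + 18*2)*125 = (¼ + 36)*125 = (145/4)*125 = 18125/4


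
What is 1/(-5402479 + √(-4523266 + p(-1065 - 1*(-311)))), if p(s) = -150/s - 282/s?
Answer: -2036734583/11003417518502323 - I*√642887191882/11003417518502323 ≈ -1.851e-7 - 7.2868e-11*I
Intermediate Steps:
p(s) = -432/s
1/(-5402479 + √(-4523266 + p(-1065 - 1*(-311)))) = 1/(-5402479 + √(-4523266 - 432/(-1065 - 1*(-311)))) = 1/(-5402479 + √(-4523266 - 432/(-1065 + 311))) = 1/(-5402479 + √(-4523266 - 432/(-754))) = 1/(-5402479 + √(-4523266 - 432*(-1/754))) = 1/(-5402479 + √(-4523266 + 216/377)) = 1/(-5402479 + √(-1705271066/377)) = 1/(-5402479 + I*√642887191882/377)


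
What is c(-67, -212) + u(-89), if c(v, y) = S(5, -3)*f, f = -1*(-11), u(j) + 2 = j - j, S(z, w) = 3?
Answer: 31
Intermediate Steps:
u(j) = -2 (u(j) = -2 + (j - j) = -2 + 0 = -2)
f = 11
c(v, y) = 33 (c(v, y) = 3*11 = 33)
c(-67, -212) + u(-89) = 33 - 2 = 31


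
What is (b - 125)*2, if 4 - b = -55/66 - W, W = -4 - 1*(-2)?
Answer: -733/3 ≈ -244.33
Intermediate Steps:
W = -2 (W = -4 + 2 = -2)
b = 17/6 (b = 4 - (-55/66 - 1*(-2)) = 4 - (-55*1/66 + 2) = 4 - (-⅚ + 2) = 4 - 1*7/6 = 4 - 7/6 = 17/6 ≈ 2.8333)
(b - 125)*2 = (17/6 - 125)*2 = -733/6*2 = -733/3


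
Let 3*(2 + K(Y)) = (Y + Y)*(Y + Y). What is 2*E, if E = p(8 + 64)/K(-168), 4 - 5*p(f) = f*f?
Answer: -1036/18815 ≈ -0.055062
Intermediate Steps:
K(Y) = -2 + 4*Y**2/3 (K(Y) = -2 + ((Y + Y)*(Y + Y))/3 = -2 + ((2*Y)*(2*Y))/3 = -2 + (4*Y**2)/3 = -2 + 4*Y**2/3)
p(f) = 4/5 - f**2/5 (p(f) = 4/5 - f*f/5 = 4/5 - f**2/5)
E = -518/18815 (E = (4/5 - (8 + 64)**2/5)/(-2 + (4/3)*(-168)**2) = (4/5 - 1/5*72**2)/(-2 + (4/3)*28224) = (4/5 - 1/5*5184)/(-2 + 37632) = (4/5 - 5184/5)/37630 = -1036*1/37630 = -518/18815 ≈ -0.027531)
2*E = 2*(-518/18815) = -1036/18815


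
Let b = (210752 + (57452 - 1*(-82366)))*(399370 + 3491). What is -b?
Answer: -141230980770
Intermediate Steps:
b = 141230980770 (b = (210752 + (57452 + 82366))*402861 = (210752 + 139818)*402861 = 350570*402861 = 141230980770)
-b = -1*141230980770 = -141230980770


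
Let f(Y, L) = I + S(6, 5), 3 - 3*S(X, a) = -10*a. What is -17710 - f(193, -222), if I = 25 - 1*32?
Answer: -53162/3 ≈ -17721.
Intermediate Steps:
S(X, a) = 1 + 10*a/3 (S(X, a) = 1 - (-10)*a/3 = 1 + 10*a/3)
I = -7 (I = 25 - 32 = -7)
f(Y, L) = 32/3 (f(Y, L) = -7 + (1 + (10/3)*5) = -7 + (1 + 50/3) = -7 + 53/3 = 32/3)
-17710 - f(193, -222) = -17710 - 1*32/3 = -17710 - 32/3 = -53162/3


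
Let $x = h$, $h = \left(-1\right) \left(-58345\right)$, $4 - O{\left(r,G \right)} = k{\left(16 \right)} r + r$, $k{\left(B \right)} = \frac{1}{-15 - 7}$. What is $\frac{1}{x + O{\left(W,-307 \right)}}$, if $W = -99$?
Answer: $\frac{2}{116887} \approx 1.7111 \cdot 10^{-5}$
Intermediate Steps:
$k{\left(B \right)} = - \frac{1}{22}$ ($k{\left(B \right)} = \frac{1}{-22} = - \frac{1}{22}$)
$O{\left(r,G \right)} = 4 - \frac{21 r}{22}$ ($O{\left(r,G \right)} = 4 - \left(- \frac{r}{22} + r\right) = 4 - \frac{21 r}{22}$)
$h = 58345$
$x = 58345$
$\frac{1}{x + O{\left(W,-307 \right)}} = \frac{1}{58345 + \left(4 - - \frac{189}{2}\right)} = \frac{1}{58345 + \left(4 + \frac{189}{2}\right)} = \frac{1}{58345 + \frac{197}{2}} = \frac{1}{\frac{116887}{2}} = \frac{2}{116887}$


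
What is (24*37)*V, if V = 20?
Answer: 17760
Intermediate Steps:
(24*37)*V = (24*37)*20 = 888*20 = 17760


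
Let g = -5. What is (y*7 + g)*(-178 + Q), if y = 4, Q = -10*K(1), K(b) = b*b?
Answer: -4324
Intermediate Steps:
K(b) = b²
Q = -10 (Q = -10*1² = -10*1 = -10)
(y*7 + g)*(-178 + Q) = (4*7 - 5)*(-178 - 10) = (28 - 5)*(-188) = 23*(-188) = -4324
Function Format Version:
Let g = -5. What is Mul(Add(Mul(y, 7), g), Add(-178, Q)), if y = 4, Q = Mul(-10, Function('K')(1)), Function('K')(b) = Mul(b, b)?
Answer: -4324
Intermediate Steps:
Function('K')(b) = Pow(b, 2)
Q = -10 (Q = Mul(-10, Pow(1, 2)) = Mul(-10, 1) = -10)
Mul(Add(Mul(y, 7), g), Add(-178, Q)) = Mul(Add(Mul(4, 7), -5), Add(-178, -10)) = Mul(Add(28, -5), -188) = Mul(23, -188) = -4324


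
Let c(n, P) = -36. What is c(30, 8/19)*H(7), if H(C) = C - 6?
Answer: -36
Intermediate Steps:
H(C) = -6 + C
c(30, 8/19)*H(7) = -36*(-6 + 7) = -36*1 = -36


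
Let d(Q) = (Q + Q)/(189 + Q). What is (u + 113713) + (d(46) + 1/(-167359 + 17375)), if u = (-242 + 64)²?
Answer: 5124711355573/35246240 ≈ 1.4540e+5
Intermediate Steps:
d(Q) = 2*Q/(189 + Q) (d(Q) = (2*Q)/(189 + Q) = 2*Q/(189 + Q))
u = 31684 (u = (-178)² = 31684)
(u + 113713) + (d(46) + 1/(-167359 + 17375)) = (31684 + 113713) + (2*46/(189 + 46) + 1/(-167359 + 17375)) = 145397 + (2*46/235 + 1/(-149984)) = 145397 + (2*46*(1/235) - 1/149984) = 145397 + (92/235 - 1/149984) = 145397 + 13798293/35246240 = 5124711355573/35246240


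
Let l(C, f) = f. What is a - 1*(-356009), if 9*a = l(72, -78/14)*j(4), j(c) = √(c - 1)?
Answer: 356009 - 13*√3/21 ≈ 3.5601e+5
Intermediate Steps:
j(c) = √(-1 + c)
a = -13*√3/21 (a = ((-78/14)*√(-1 + 4))/9 = ((-78*1/14)*√3)/9 = (-39*√3/7)/9 = -13*√3/21 ≈ -1.0722)
a - 1*(-356009) = -13*√3/21 - 1*(-356009) = -13*√3/21 + 356009 = 356009 - 13*√3/21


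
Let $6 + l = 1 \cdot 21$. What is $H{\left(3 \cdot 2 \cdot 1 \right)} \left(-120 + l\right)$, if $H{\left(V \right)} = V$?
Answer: $-630$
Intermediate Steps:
$l = 15$ ($l = -6 + 1 \cdot 21 = -6 + 21 = 15$)
$H{\left(3 \cdot 2 \cdot 1 \right)} \left(-120 + l\right) = 3 \cdot 2 \cdot 1 \left(-120 + 15\right) = 6 \cdot 1 \left(-105\right) = 6 \left(-105\right) = -630$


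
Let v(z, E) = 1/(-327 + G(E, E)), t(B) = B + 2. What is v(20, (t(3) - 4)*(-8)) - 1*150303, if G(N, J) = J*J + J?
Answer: -40732114/271 ≈ -1.5030e+5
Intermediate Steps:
t(B) = 2 + B
G(N, J) = J + J² (G(N, J) = J² + J = J + J²)
v(z, E) = 1/(-327 + E*(1 + E))
v(20, (t(3) - 4)*(-8)) - 1*150303 = 1/(-327 + (((2 + 3) - 4)*(-8))*(1 + ((2 + 3) - 4)*(-8))) - 1*150303 = 1/(-327 + ((5 - 4)*(-8))*(1 + (5 - 4)*(-8))) - 150303 = 1/(-327 + (1*(-8))*(1 + 1*(-8))) - 150303 = 1/(-327 - 8*(1 - 8)) - 150303 = 1/(-327 - 8*(-7)) - 150303 = 1/(-327 + 56) - 150303 = 1/(-271) - 150303 = -1/271 - 150303 = -40732114/271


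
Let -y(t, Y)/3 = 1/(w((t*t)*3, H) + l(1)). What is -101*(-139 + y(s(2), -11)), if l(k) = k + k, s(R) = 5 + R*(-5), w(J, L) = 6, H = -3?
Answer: 112615/8 ≈ 14077.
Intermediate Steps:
s(R) = 5 - 5*R
l(k) = 2*k
y(t, Y) = -3/8 (y(t, Y) = -3/(6 + 2*1) = -3/(6 + 2) = -3/8)
-101*(-139 + y(s(2), -11)) = -101*(-139 - 3/8) = -101*(-1115/8) = 112615/8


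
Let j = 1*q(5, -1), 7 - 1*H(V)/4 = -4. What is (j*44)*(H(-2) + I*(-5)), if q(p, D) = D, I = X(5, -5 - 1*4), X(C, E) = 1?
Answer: -1716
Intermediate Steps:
H(V) = 44 (H(V) = 28 - 4*(-4) = 28 + 16 = 44)
I = 1
j = -1 (j = 1*(-1) = -1)
(j*44)*(H(-2) + I*(-5)) = (-1*44)*(44 + 1*(-5)) = -44*(44 - 5) = -44*39 = -1716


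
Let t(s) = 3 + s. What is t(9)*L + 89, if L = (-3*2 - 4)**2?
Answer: 1289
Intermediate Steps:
L = 100 (L = (-6 - 4)**2 = (-10)**2 = 100)
t(9)*L + 89 = (3 + 9)*100 + 89 = 12*100 + 89 = 1200 + 89 = 1289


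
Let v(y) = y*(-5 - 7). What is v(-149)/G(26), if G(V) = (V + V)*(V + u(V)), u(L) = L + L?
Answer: 149/338 ≈ 0.44083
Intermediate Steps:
v(y) = -12*y (v(y) = y*(-12) = -12*y)
u(L) = 2*L
G(V) = 6*V² (G(V) = (V + V)*(V + 2*V) = (2*V)*(3*V) = 6*V²)
v(-149)/G(26) = (-12*(-149))/((6*26²)) = 1788/((6*676)) = 1788/4056 = 1788*(1/4056) = 149/338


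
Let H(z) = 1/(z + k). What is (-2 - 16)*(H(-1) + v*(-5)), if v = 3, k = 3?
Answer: 261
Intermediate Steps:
H(z) = 1/(3 + z) (H(z) = 1/(z + 3) = 1/(3 + z))
(-2 - 16)*(H(-1) + v*(-5)) = (-2 - 16)*(1/(3 - 1) + 3*(-5)) = -18*(1/2 - 15) = -18*(½ - 15) = -18*(-29/2) = 261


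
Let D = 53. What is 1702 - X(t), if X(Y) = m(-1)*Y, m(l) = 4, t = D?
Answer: 1490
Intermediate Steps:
t = 53
X(Y) = 4*Y
1702 - X(t) = 1702 - 4*53 = 1702 - 1*212 = 1702 - 212 = 1490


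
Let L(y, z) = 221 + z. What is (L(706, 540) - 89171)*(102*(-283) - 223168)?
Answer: 22282325940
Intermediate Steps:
(L(706, 540) - 89171)*(102*(-283) - 223168) = ((221 + 540) - 89171)*(102*(-283) - 223168) = (761 - 89171)*(-28866 - 223168) = -88410*(-252034) = 22282325940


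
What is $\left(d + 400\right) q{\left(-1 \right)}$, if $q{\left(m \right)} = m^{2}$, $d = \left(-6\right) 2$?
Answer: $388$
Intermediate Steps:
$d = -12$
$\left(d + 400\right) q{\left(-1 \right)} = \left(-12 + 400\right) \left(-1\right)^{2} = 388 \cdot 1 = 388$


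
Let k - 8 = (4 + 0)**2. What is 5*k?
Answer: 120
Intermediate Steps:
k = 24 (k = 8 + (4 + 0)**2 = 8 + 4**2 = 8 + 16 = 24)
5*k = 5*24 = 120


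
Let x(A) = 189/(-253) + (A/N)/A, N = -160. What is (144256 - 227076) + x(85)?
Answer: -3352584093/40480 ≈ -82821.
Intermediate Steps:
x(A) = -30493/40480 (x(A) = 189/(-253) + (A/(-160))/A = 189*(-1/253) + (A*(-1/160))/A = -189/253 + (-A/160)/A = -189/253 - 1/160 = -30493/40480)
(144256 - 227076) + x(85) = (144256 - 227076) - 30493/40480 = -82820 - 30493/40480 = -3352584093/40480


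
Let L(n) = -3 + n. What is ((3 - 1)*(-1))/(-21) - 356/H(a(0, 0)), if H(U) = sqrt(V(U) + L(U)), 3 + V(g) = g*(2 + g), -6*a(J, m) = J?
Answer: 2/21 + 178*I*sqrt(6)/3 ≈ 0.095238 + 145.34*I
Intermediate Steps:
a(J, m) = -J/6
V(g) = -3 + g*(2 + g)
H(U) = sqrt(-6 + U**2 + 3*U) (H(U) = sqrt((-3 + U**2 + 2*U) + (-3 + U)) = sqrt(-6 + U**2 + 3*U))
((3 - 1)*(-1))/(-21) - 356/H(a(0, 0)) = ((3 - 1)*(-1))/(-21) - 356/sqrt(-6 + (-1/6*0)**2 + 3*(-1/6*0)) = (2*(-1))*(-1/21) - 356/sqrt(-6 + 0**2 + 3*0) = -2*(-1/21) - 356/sqrt(-6 + 0 + 0) = 2/21 - 356*(-I*sqrt(6)/6) = 2/21 - (-178)*I*sqrt(6)/3 = 2/21 + 178*I*sqrt(6)/3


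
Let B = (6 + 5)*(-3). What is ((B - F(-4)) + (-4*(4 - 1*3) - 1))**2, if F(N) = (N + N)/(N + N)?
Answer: 1521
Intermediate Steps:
F(N) = 1 (F(N) = (2*N)/((2*N)) = (2*N)*(1/(2*N)) = 1)
B = -33 (B = 11*(-3) = -33)
((B - F(-4)) + (-4*(4 - 1*3) - 1))**2 = ((-33 - 1*1) + (-4*(4 - 1*3) - 1))**2 = ((-33 - 1) + (-4*(4 - 3) - 1))**2 = (-34 + (-4*1 - 1))**2 = (-34 + (-4 - 1))**2 = (-34 - 5)**2 = (-39)**2 = 1521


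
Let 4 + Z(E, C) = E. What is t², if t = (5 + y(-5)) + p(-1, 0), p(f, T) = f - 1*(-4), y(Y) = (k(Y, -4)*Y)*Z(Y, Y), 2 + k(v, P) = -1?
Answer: 16129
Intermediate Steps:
Z(E, C) = -4 + E
k(v, P) = -3 (k(v, P) = -2 - 1 = -3)
y(Y) = -3*Y*(-4 + Y) (y(Y) = (-3*Y)*(-4 + Y) = -3*Y*(-4 + Y))
p(f, T) = 4 + f (p(f, T) = f + 4 = 4 + f)
t = -127 (t = (5 + 3*(-5)*(4 - 1*(-5))) + (4 - 1) = (5 + 3*(-5)*(4 + 5)) + 3 = (5 + 3*(-5)*9) + 3 = (5 - 135) + 3 = -130 + 3 = -127)
t² = (-127)² = 16129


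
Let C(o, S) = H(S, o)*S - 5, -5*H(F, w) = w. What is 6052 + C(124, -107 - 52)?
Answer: 49951/5 ≈ 9990.2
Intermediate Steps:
H(F, w) = -w/5
C(o, S) = -5 - S*o/5 (C(o, S) = (-o/5)*S - 5 = -S*o/5 - 5 = -5 - S*o/5)
6052 + C(124, -107 - 52) = 6052 + (-5 - ⅕*(-107 - 52)*124) = 6052 + (-5 - ⅕*(-159)*124) = 6052 + (-5 + 19716/5) = 6052 + 19691/5 = 49951/5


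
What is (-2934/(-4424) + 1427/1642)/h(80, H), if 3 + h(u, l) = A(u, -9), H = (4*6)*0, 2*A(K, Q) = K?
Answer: 2782669/67193924 ≈ 0.041413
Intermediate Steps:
A(K, Q) = K/2
H = 0 (H = 24*0 = 0)
h(u, l) = -3 + u/2
(-2934/(-4424) + 1427/1642)/h(80, H) = (-2934/(-4424) + 1427/1642)/(-3 + (½)*80) = (-2934*(-1/4424) + 1427*(1/1642))/(-3 + 40) = (1467/2212 + 1427/1642)/37 = (2782669/1816052)*(1/37) = 2782669/67193924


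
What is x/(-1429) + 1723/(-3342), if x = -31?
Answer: -2358565/4775718 ≈ -0.49387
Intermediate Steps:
x/(-1429) + 1723/(-3342) = -31/(-1429) + 1723/(-3342) = -31*(-1/1429) + 1723*(-1/3342) = 31/1429 - 1723/3342 = -2358565/4775718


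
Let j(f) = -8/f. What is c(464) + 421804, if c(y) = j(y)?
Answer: 24464631/58 ≈ 4.2180e+5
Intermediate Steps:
c(y) = -8/y
c(464) + 421804 = -8/464 + 421804 = -8*1/464 + 421804 = -1/58 + 421804 = 24464631/58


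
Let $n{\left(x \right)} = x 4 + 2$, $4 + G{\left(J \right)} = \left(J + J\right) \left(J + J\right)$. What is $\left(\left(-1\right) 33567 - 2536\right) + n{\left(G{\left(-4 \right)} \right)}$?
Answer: $-35861$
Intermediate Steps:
$G{\left(J \right)} = -4 + 4 J^{2}$ ($G{\left(J \right)} = -4 + \left(J + J\right) \left(J + J\right) = -4 + 2 J 2 J = -4 + 4 J^{2}$)
$n{\left(x \right)} = 2 + 4 x$ ($n{\left(x \right)} = 4 x + 2 = 2 + 4 x$)
$\left(\left(-1\right) 33567 - 2536\right) + n{\left(G{\left(-4 \right)} \right)} = \left(\left(-1\right) 33567 - 2536\right) + \left(2 + 4 \left(-4 + 4 \left(-4\right)^{2}\right)\right) = \left(-33567 - 2536\right) + \left(2 + 4 \left(-4 + 4 \cdot 16\right)\right) = -36103 + \left(2 + 4 \left(-4 + 64\right)\right) = -36103 + \left(2 + 4 \cdot 60\right) = -36103 + \left(2 + 240\right) = -36103 + 242 = -35861$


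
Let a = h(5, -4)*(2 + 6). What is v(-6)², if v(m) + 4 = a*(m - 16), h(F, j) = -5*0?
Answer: 16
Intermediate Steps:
h(F, j) = 0
a = 0 (a = 0*(2 + 6) = 0*8 = 0)
v(m) = -4 (v(m) = -4 + 0*(m - 16) = -4 + 0*(-16 + m) = -4 + 0 = -4)
v(-6)² = (-4)² = 16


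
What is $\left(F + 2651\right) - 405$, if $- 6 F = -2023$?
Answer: $\frac{15499}{6} \approx 2583.2$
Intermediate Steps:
$F = \frac{2023}{6}$ ($F = \left(- \frac{1}{6}\right) \left(-2023\right) = \frac{2023}{6} \approx 337.17$)
$\left(F + 2651\right) - 405 = \left(\frac{2023}{6} + 2651\right) - 405 = \frac{17929}{6} - 405 = \frac{15499}{6}$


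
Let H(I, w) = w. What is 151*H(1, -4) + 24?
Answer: -580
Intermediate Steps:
151*H(1, -4) + 24 = 151*(-4) + 24 = -604 + 24 = -580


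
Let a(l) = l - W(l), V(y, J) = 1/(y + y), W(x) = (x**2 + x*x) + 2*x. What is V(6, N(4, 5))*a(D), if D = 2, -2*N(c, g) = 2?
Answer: -5/6 ≈ -0.83333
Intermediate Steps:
N(c, g) = -1 (N(c, g) = -1/2*2 = -1)
W(x) = 2*x + 2*x**2 (W(x) = (x**2 + x**2) + 2*x = 2*x**2 + 2*x = 2*x + 2*x**2)
V(y, J) = 1/(2*y)
a(l) = l - 2*l*(1 + l)
V(6, N(4, 5))*a(D) = ((1/2)/6)*(2*(-1 - 2*2)) = ((1/2)*(1/6))*(2*(-1 - 4)) = (2*(-5))/12 = (1/12)*(-10) = -5/6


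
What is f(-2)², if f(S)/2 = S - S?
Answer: 0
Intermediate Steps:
f(S) = 0 (f(S) = 2*(S - S) = 2*0 = 0)
f(-2)² = 0² = 0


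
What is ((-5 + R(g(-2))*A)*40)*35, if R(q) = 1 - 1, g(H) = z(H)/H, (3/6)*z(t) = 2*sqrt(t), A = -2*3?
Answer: -7000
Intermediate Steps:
A = -6
z(t) = 4*sqrt(t) (z(t) = 2*(2*sqrt(t)) = 4*sqrt(t))
g(H) = 4/sqrt(H) (g(H) = (4*sqrt(H))/H = 4/sqrt(H))
R(q) = 0
((-5 + R(g(-2))*A)*40)*35 = ((-5 + 0*(-6))*40)*35 = ((-5 + 0)*40)*35 = -5*40*35 = -200*35 = -7000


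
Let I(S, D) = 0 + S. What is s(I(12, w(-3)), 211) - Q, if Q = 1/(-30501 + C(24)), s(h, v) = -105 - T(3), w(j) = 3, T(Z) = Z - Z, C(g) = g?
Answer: -3200084/30477 ≈ -105.00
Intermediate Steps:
T(Z) = 0
I(S, D) = S
s(h, v) = -105 (s(h, v) = -105 - 1*0 = -105 + 0 = -105)
Q = -1/30477 (Q = 1/(-30501 + 24) = 1/(-30477) = -1/30477 ≈ -3.2812e-5)
s(I(12, w(-3)), 211) - Q = -105 - 1*(-1/30477) = -105 + 1/30477 = -3200084/30477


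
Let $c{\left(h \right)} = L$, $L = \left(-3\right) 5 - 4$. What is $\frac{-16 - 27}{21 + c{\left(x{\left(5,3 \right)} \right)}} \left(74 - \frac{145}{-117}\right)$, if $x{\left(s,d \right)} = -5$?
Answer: $- \frac{378529}{234} \approx -1617.6$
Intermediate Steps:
$L = -19$ ($L = -15 - 4 = -19$)
$c{\left(h \right)} = -19$
$\frac{-16 - 27}{21 + c{\left(x{\left(5,3 \right)} \right)}} \left(74 - \frac{145}{-117}\right) = \frac{-16 - 27}{21 - 19} \left(74 - \frac{145}{-117}\right) = - \frac{43}{2} \left(74 - - \frac{145}{117}\right) = \left(-43\right) \frac{1}{2} \left(74 + \frac{145}{117}\right) = \left(- \frac{43}{2}\right) \frac{8803}{117} = - \frac{378529}{234}$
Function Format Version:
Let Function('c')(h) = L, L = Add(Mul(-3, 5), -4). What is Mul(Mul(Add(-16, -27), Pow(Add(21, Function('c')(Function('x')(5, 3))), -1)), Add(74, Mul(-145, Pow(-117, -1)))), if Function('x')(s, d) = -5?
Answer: Rational(-378529, 234) ≈ -1617.6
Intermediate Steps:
L = -19 (L = Add(-15, -4) = -19)
Function('c')(h) = -19
Mul(Mul(Add(-16, -27), Pow(Add(21, Function('c')(Function('x')(5, 3))), -1)), Add(74, Mul(-145, Pow(-117, -1)))) = Mul(Mul(Add(-16, -27), Pow(Add(21, -19), -1)), Add(74, Mul(-145, Pow(-117, -1)))) = Mul(Mul(-43, Pow(2, -1)), Add(74, Mul(-145, Rational(-1, 117)))) = Mul(Mul(-43, Rational(1, 2)), Add(74, Rational(145, 117))) = Mul(Rational(-43, 2), Rational(8803, 117)) = Rational(-378529, 234)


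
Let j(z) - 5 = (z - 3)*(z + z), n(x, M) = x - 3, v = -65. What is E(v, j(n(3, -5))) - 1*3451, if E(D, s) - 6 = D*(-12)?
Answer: -2665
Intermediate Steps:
n(x, M) = -3 + x
j(z) = 5 + 2*z*(-3 + z) (j(z) = 5 + (z - 3)*(z + z) = 5 + (-3 + z)*(2*z) = 5 + 2*z*(-3 + z))
E(D, s) = 6 - 12*D (E(D, s) = 6 + D*(-12) = 6 - 12*D)
E(v, j(n(3, -5))) - 1*3451 = (6 - 12*(-65)) - 1*3451 = (6 + 780) - 3451 = 786 - 3451 = -2665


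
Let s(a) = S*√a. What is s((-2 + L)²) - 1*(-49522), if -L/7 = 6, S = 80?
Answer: 53042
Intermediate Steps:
L = -42 (L = -7*6 = -42)
s(a) = 80*√a
s((-2 + L)²) - 1*(-49522) = 80*√((-2 - 42)²) - 1*(-49522) = 80*√((-44)²) + 49522 = 80*√1936 + 49522 = 80*44 + 49522 = 3520 + 49522 = 53042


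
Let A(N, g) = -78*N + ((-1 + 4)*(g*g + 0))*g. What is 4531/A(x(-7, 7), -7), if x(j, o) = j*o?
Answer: 4531/2793 ≈ 1.6223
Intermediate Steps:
A(N, g) = -78*N + 3*g³ (A(N, g) = -78*N + (3*(g² + 0))*g = -78*N + (3*g²)*g = -78*N + 3*g³)
4531/A(x(-7, 7), -7) = 4531/(-(-546)*7 + 3*(-7)³) = 4531/(-78*(-49) + 3*(-343)) = 4531/(3822 - 1029) = 4531/2793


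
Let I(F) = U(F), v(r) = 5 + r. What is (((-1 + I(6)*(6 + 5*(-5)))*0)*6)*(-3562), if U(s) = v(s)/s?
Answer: 0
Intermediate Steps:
U(s) = (5 + s)/s
I(F) = (5 + F)/F
(((-1 + I(6)*(6 + 5*(-5)))*0)*6)*(-3562) = (((-1 + ((5 + 6)/6)*(6 + 5*(-5)))*0)*6)*(-3562) = (((-1 + ((⅙)*11)*(6 - 25))*0)*6)*(-3562) = (((-1 + (11/6)*(-19))*0)*6)*(-3562) = (((-1 - 209/6)*0)*6)*(-3562) = (-215/6*0*6)*(-3562) = (0*6)*(-3562) = 0*(-3562) = 0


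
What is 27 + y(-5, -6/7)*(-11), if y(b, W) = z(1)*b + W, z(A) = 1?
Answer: 640/7 ≈ 91.429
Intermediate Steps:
y(b, W) = W + b (y(b, W) = 1*b + W = b + W = W + b)
27 + y(-5, -6/7)*(-11) = 27 + (-6/7 - 5)*(-11) = 27 - 41/7*(-11) = 27 + 451/7 = 640/7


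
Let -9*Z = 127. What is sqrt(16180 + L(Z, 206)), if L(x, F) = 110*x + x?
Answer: sqrt(131523)/3 ≈ 120.89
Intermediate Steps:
Z = -127/9 (Z = -1/9*127 = -127/9 ≈ -14.111)
L(x, F) = 111*x
sqrt(16180 + L(Z, 206)) = sqrt(16180 + 111*(-127/9)) = sqrt(16180 - 4699/3) = sqrt(43841/3) = sqrt(131523)/3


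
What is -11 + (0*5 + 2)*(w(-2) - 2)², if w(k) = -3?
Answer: 39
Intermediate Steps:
-11 + (0*5 + 2)*(w(-2) - 2)² = -11 + (0*5 + 2)*(-3 - 2)² = -11 + (0 + 2)*(-5)² = -11 + 2*25 = -11 + 50 = 39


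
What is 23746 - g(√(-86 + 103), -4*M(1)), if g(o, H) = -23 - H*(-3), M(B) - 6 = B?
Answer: 23853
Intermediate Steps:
M(B) = 6 + B
g(o, H) = -23 + 3*H (g(o, H) = -23 - (-3)*H = -23 + 3*H)
23746 - g(√(-86 + 103), -4*M(1)) = 23746 - (-23 + 3*(-4*(6 + 1))) = 23746 - (-23 + 3*(-4*7)) = 23746 - (-23 + 3*(-28)) = 23746 - (-23 - 84) = 23746 - 1*(-107) = 23746 + 107 = 23853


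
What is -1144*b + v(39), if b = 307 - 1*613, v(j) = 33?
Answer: 350097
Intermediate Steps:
b = -306 (b = 307 - 613 = -306)
-1144*b + v(39) = -1144*(-306) + 33 = 350064 + 33 = 350097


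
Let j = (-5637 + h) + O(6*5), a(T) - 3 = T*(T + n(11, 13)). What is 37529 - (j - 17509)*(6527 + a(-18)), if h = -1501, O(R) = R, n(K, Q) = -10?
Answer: 173193507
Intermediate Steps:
a(T) = 3 + T*(-10 + T) (a(T) = 3 + T*(T - 10) = 3 + T*(-10 + T))
j = -7108 (j = (-5637 - 1501) + 6*5 = -7138 + 30 = -7108)
37529 - (j - 17509)*(6527 + a(-18)) = 37529 - (-7108 - 17509)*(6527 + (3 + (-18)² - 10*(-18))) = 37529 - (-24617)*(6527 + (3 + 324 + 180)) = 37529 - (-24617)*(6527 + 507) = 37529 - (-24617)*7034 = 37529 - 1*(-173155978) = 37529 + 173155978 = 173193507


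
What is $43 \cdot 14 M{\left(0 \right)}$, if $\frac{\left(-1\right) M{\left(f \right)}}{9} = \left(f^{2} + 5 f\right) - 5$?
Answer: $27090$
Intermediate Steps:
$M{\left(f \right)} = 45 - 45 f - 9 f^{2}$ ($M{\left(f \right)} = - 9 \left(\left(f^{2} + 5 f\right) - 5\right) = - 9 \left(-5 + f^{2} + 5 f\right) = 45 - 45 f - 9 f^{2}$)
$43 \cdot 14 M{\left(0 \right)} = 43 \cdot 14 \left(45 - 0 - 9 \cdot 0^{2}\right) = 602 \left(45 + 0 - 0\right) = 602 \left(45 + 0 + 0\right) = 602 \cdot 45 = 27090$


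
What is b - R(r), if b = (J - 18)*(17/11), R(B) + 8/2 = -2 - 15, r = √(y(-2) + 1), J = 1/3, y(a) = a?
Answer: -208/33 ≈ -6.3030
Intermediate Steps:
J = ⅓ ≈ 0.33333
r = I (r = √(-2 + 1) = √(-1) = I ≈ 1.0*I)
R(B) = -21 (R(B) = -4 + (-2 - 15) = -4 - 17 = -21)
b = -901/33 (b = (⅓ - 18)*(17/11) = -901/(3*11) = -53/3*17/11 = -901/33 ≈ -27.303)
b - R(r) = -901/33 - 1*(-21) = -901/33 + 21 = -208/33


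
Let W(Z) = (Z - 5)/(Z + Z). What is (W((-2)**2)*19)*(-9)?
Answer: 171/8 ≈ 21.375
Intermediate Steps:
W(Z) = (-5 + Z)/(2*Z) (W(Z) = (-5 + Z)/((2*Z)) = (-5 + Z)*(1/(2*Z)) = (-5 + Z)/(2*Z))
(W((-2)**2)*19)*(-9) = (((-5 + (-2)**2)/(2*((-2)**2)))*19)*(-9) = (((1/2)*(-5 + 4)/4)*19)*(-9) = (((1/2)*(1/4)*(-1))*19)*(-9) = -1/8*19*(-9) = -19/8*(-9) = 171/8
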